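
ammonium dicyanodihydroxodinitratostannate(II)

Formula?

(NH4)4[Sn(CN)2(NO3)2(OH)2]

Ligands: 2 nitrato (NO3, -1), 2 hydroxo (OH, -1), 2 cyano (CN, -1). Ligand charge sum = -6.
With Sn in oxidation state +2, the complex ion is [Sn...]^4−.
Charge balance with ammonium (+1) requires 1 complex ion per 4 ammonium.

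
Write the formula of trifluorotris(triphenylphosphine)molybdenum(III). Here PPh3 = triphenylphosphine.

[MoF3(PPh3)3]

Ligands: 3 fluoro (F, -1), 3 triphenylphosphine (PPh3, neutral). Ligand charge sum = -3.
With Mo in oxidation state +3, the complex ion is [Mo...].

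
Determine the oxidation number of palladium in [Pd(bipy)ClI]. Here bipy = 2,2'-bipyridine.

+2

No counter-ion: the bracketed complex is neutral.
Ligand charges: 1×I = -1; 1×Cl = -1; 1×bipy neutral; sum -2.
Pd + (-2) = 0 ⇒ Pd is +2.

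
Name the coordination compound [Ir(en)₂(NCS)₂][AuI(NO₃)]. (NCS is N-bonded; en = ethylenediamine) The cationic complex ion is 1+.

bis(ethylenediamine)diisothiocyanatoiridium(III) iodonitratoaurate(I)

Both ions are complex: the cation is named first with the plain metal name, the anion second with the -ate form; each ion's ligands are alphabetised independently.
The complex cation is given as 1+; its ligand charges sum to -2, so Ir = +3.
A 1:1 salt means the anion carries the equal and opposite charge, 1−.
Anion: ligand charges sum to -2; for the ion to be 1−, Au = +1.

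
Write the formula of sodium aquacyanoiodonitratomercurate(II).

Na[Hg(CN)(H2O)I(NO3)]

Ligands: 1 iodo (I, -1), 1 cyano (CN, -1), 1 aqua (H2O, neutral), 1 nitrato (NO3, -1). Ligand charge sum = -3.
With Hg in oxidation state +2, the complex ion is [Hg...]^1−.
Charge balance with sodium (+1) requires 1 complex ion per 1 sodium.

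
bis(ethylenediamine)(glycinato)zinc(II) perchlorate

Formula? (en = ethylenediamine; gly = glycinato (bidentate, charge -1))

[Zn(en)2(gly)]ClO4

Ligands: 2 ethylenediamine (en, neutral), 1 glycinato (gly, -1). Ligand charge sum = -1.
Charge balance with perchlorate (-1) requires 1 complex ion per 1 perchlorate.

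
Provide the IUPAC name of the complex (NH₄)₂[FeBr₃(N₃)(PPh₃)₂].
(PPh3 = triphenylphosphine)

The 2 ammonium counter-ions carry a total charge of +2, so each complex ion is 2−.
Ligand charges: 1×azido (-1 each), 2×triphenylphosphine (neutral), 3×bromo (-1 each); total -4. So Fe + (-4) = 2−, giving Fe = +2.
Ligands are named alphabetically: azido before bromo before triphenylphosphine.
The complex ion is anionic, so iron takes the -ate form ferrate(II).

ammonium azidotribromobis(triphenylphosphine)ferrate(II)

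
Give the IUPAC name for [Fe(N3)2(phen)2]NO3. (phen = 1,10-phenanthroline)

The 1 nitrate counter-ion carries a total charge of -1, so each complex ion is 1+.
Ligand charges: 2×1,10-phenanthroline (neutral), 2×azido (-1 each); total -2. So Fe + (-2) = 1+, giving Fe = +3.
Ligands are named alphabetically: azido before phenanthroline.

diazidobis(1,10-phenanthroline)iron(III) nitrate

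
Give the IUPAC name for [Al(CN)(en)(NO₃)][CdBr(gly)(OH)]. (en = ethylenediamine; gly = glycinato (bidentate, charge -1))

cyano(ethylenediamine)nitratoaluminium(III) bromo(glycinato)hydroxocadmate(II)

Both ions are complex: the cation is named first with the plain metal name, the anion second with the -ate form; each ion's ligands are alphabetised independently.
Cadmium is always +2 in its complexes; the anion's ligand charges sum to -3, so the complex anion is 1−.
A 1:1 salt means the cation carries the equal and opposite charge, 1+.
Cation: ligand charges sum to -2; for the ion to be 1+, Al = +3.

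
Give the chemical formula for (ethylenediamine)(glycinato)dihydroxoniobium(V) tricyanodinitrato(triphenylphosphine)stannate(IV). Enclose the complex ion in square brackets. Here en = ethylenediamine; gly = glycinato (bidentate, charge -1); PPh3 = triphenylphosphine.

[Nb(en)(gly)(OH)2][Sn(CN)3(NO3)2(PPh3)]2

Cation [Nb…]: ligand charges -3, Nb(V) ⇒ ion charge 2+.
Anion [Sn…]: ligand charges -5, Sn(IV) ⇒ ion charge 1−.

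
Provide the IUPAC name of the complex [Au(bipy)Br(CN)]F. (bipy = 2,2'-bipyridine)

(2,2'-bipyridine)bromocyanogold(III) fluoride

The 1 fluoride counter-ion carries a total charge of -1, so each complex ion is 1+.
Ligand charges: 1×2,2'-bipyridine (neutral), 1×cyano (-1 each), 1×bromo (-1 each); total -2. So Au + (-2) = 1+, giving Au = +3.
Ligands are named alphabetically: bipyridine before bromo before cyano.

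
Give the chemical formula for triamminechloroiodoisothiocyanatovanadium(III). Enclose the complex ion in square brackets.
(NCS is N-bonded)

[VClI(NCS)(NH3)3]

Ligands: 3 ammine (NH3, neutral), 1 chloro (Cl, -1), 1 iodo (I, -1), 1 isothiocyanato (NCS, -1). Ligand charge sum = -3.
With V in oxidation state +3, the complex ion is [V...].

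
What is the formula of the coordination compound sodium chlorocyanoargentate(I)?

Ligands: 1 cyano (CN, -1), 1 chloro (Cl, -1). Ligand charge sum = -2.
With Ag in oxidation state +1, the complex ion is [Ag...]^1−.
Charge balance with sodium (+1) requires 1 complex ion per 1 sodium.

Na[AgCl(CN)]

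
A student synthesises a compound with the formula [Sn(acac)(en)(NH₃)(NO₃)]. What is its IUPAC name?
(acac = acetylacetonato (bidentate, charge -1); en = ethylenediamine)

There is no counter-ion, so the complex is neutral overall.
Ligand charges: 1×acetylacetonato (-1 each), 1×nitrato (-1 each), 1×ammine (neutral), 1×ethylenediamine (neutral); total -2. So Sn + (-2) = 0, giving Sn = +2.
Ligands are named alphabetically: acetylacetonato before ammine before ethylenediamine before nitrato.

(acetylacetonato)ammine(ethylenediamine)nitratotin(II)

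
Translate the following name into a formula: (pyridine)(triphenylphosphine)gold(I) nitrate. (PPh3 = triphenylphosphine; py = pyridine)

[Au(PPh3)(py)]NO3

Ligands: 1 triphenylphosphine (PPh3, neutral), 1 pyridine (py, neutral). Ligand charge sum = 0.
Charge balance with nitrate (-1) requires 1 complex ion per 1 nitrate.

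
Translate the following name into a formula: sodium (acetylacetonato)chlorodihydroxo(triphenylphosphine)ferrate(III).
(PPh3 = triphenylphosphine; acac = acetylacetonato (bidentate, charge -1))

Ligands: 1 triphenylphosphine (PPh3, neutral), 2 hydroxo (OH, -1), 1 chloro (Cl, -1), 1 acetylacetonato (acac, -1). Ligand charge sum = -4.
With Fe in oxidation state +3, the complex ion is [Fe...]^1−.
Charge balance with sodium (+1) requires 1 complex ion per 1 sodium.

Na[Fe(acac)Cl(OH)2(PPh3)]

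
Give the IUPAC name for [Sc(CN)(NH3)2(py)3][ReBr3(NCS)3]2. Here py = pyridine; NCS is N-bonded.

Scandium is always +3 in its complexes; the cation's ligand charges sum to -1, so the complex cation is 2+.
With 2 anions per cation, each anion must be 2/2 = 1−.
Anion: ligand charges sum to -6; for the ion to be 1−, Re = +5.

diamminecyanotris(pyridine)scandium(III) tribromotriisothiocyanatorhenate(V)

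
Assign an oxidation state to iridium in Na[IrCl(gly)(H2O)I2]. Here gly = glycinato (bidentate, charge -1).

+3

1 sodium outside the brackets (+1 each) → the complex ion is 1−.
Ligand charges: 1×H2O neutral; 1×Cl = -1; 2×I = -2; 1×gly = -1; sum -4.
Ir + (-4) = 1− ⇒ Ir is +3.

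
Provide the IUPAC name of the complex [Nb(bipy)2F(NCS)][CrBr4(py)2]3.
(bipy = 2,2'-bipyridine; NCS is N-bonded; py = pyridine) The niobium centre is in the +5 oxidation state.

Nb is given as +5; the cation's ligand charges sum to -2, so the complex cation is 3+.
With 3 anions per cation, each anion must be 3/3 = 1−.
Anion: ligand charges sum to -4; for the ion to be 1−, Cr = +3.

bis(2,2'-bipyridine)fluoroisothiocyanatoniobium(V) tetrabromobis(pyridine)chromate(III)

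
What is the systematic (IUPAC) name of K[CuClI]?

potassium chloroiodocuprate(I)

The 1 potassium counter-ion carries a total charge of +1, so each complex ion is 1−.
Ligand charges: 1×chloro (-1 each), 1×iodo (-1 each); total -2. So Cu + (-2) = 1−, giving Cu = +1.
The complex ion is anionic, so copper takes the -ate form cuprate(I).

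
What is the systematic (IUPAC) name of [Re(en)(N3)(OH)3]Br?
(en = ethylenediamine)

azido(ethylenediamine)trihydroxorhenium(V) bromide

The 1 bromide counter-ion carries a total charge of -1, so each complex ion is 1+.
Ligand charges: 3×hydroxo (-1 each), 1×ethylenediamine (neutral), 1×azido (-1 each); total -4. So Re + (-4) = 1+, giving Re = +5.
Ligands are named alphabetically: azido before ethylenediamine before hydroxo.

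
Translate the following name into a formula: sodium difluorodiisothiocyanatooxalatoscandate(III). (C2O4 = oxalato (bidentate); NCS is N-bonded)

Ligands: 1 oxalato (C2O4, -2), 2 isothiocyanato (NCS, -1), 2 fluoro (F, -1). Ligand charge sum = -6.
With Sc in oxidation state +3, the complex ion is [Sc...]^3−.
Charge balance with sodium (+1) requires 1 complex ion per 3 sodium.

Na3[Sc(C2O4)F2(NCS)2]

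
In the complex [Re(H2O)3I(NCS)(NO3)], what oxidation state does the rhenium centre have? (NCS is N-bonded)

No counter-ion: the bracketed complex is neutral.
Ligand charges: 3×H2O neutral; 1×NO3 = -1; 1×I = -1; 1×NCS = -1; sum -3.
Re + (-3) = 0 ⇒ Re is +3.

+3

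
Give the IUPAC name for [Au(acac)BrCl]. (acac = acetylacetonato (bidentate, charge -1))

There is no counter-ion, so the complex is neutral overall.
Ligand charges: 1×chloro (-1 each), 1×acetylacetonato (-1 each), 1×bromo (-1 each); total -3. So Au + (-3) = 0, giving Au = +3.
Ligands are named alphabetically: acetylacetonato before bromo before chloro.

(acetylacetonato)bromochlorogold(III)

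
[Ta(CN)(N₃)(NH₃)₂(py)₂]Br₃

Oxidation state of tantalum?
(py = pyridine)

+5

3 bromide outside the brackets (-1 each) → the complex ion is 3+.
Ligand charges: 1×N3 = -1; 2×py neutral; 1×CN = -1; 2×NH3 neutral; sum -2.
Ta + (-2) = 3+ ⇒ Ta is +5.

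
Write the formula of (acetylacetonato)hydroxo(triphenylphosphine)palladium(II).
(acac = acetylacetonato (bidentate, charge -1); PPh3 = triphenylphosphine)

Ligands: 1 acetylacetonato (acac, -1), 1 hydroxo (OH, -1), 1 triphenylphosphine (PPh3, neutral). Ligand charge sum = -2.
With Pd in oxidation state +2, the complex ion is [Pd...].

[Pd(acac)(OH)(PPh3)]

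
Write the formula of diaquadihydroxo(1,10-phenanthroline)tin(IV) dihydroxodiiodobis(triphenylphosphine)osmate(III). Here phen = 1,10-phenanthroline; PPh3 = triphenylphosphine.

Cation [Sn…]: ligand charges -2, Sn(IV) ⇒ ion charge 2+.
Anion [Os…]: ligand charges -4, Os(III) ⇒ ion charge 1−.

[Sn(H2O)2(OH)2(phen)][OsI2(OH)2(PPh3)2]2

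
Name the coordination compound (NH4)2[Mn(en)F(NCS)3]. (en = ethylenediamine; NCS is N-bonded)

The 2 ammonium counter-ions carry a total charge of +2, so each complex ion is 2−.
Ligand charges: 1×fluoro (-1 each), 1×ethylenediamine (neutral), 3×isothiocyanato (-1 each); total -4. So Mn + (-4) = 2−, giving Mn = +2.
The complex ion is anionic, so manganese takes the -ate form manganate(II).

ammonium (ethylenediamine)fluorotriisothiocyanatomanganate(II)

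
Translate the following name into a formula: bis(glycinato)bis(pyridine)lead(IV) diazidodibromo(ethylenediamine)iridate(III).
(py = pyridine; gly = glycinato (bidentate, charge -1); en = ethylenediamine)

[Pb(gly)2(py)2][IrBr2(en)(N3)2]2

Cation [Pb…]: ligand charges -2, Pb(IV) ⇒ ion charge 2+.
Anion [Ir…]: ligand charges -4, Ir(III) ⇒ ion charge 1−.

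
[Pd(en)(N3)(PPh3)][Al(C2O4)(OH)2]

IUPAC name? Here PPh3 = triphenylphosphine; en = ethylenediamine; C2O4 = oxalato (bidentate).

azido(ethylenediamine)(triphenylphosphine)palladium(II) dihydroxooxalatoaluminate(III)

Aluminium is always +3 in its complexes; the anion's ligand charges sum to -4, so the complex anion is 1−.
A 1:1 salt means the cation carries the equal and opposite charge, 1+.
Cation: ligand charges sum to -1; for the ion to be 1+, Pd = +2.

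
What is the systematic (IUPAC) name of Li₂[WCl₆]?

The 2 lithium counter-ions carry a total charge of +2, so each complex ion is 2−.
Ligand charges: 6×chloro (-1 each); total -6. So W + (-6) = 2−, giving W = +4.
The complex ion is anionic, so tungsten takes the -ate form tungstate(IV).

lithium hexachlorotungstate(IV)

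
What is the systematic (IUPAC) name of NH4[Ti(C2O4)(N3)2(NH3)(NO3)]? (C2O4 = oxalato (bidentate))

The 1 ammonium counter-ion carries a total charge of +1, so each complex ion is 1−.
Ligand charges: 2×azido (-1 each), 1×ammine (neutral), 1×oxalato (-2 each), 1×nitrato (-1 each); total -5. So Ti + (-5) = 1−, giving Ti = +4.
Ligands are named alphabetically: ammine before azido before nitrato before oxalato.
The complex ion is anionic, so titanium takes the -ate form titanate(IV).

ammonium amminediazidonitratooxalatotitanate(IV)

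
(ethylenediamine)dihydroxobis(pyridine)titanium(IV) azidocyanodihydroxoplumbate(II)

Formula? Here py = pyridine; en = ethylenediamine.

[Ti(en)(OH)2(py)2][Pb(CN)(N3)(OH)2]

Cation [Ti…]: ligand charges -2, Ti(IV) ⇒ ion charge 2+.
Anion [Pb…]: ligand charges -4, Pb(II) ⇒ ion charge 2−.
One 2+ cation balances one 2− anion.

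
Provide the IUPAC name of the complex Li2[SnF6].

lithium hexafluorostannate(IV)

The 2 lithium counter-ions carry a total charge of +2, so each complex ion is 2−.
Ligand charges: 6×fluoro (-1 each); total -6. So Sn + (-6) = 2−, giving Sn = +4.
The complex ion is anionic, so tin takes the -ate form stannate(IV).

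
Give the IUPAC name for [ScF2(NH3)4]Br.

tetraamminedifluoroscandium(III) bromide

The 1 bromide counter-ion carries a total charge of -1, so each complex ion is 1+.
Ligand charges: 2×fluoro (-1 each), 4×ammine (neutral); total -2. So Sc + (-2) = 1+, giving Sc = +3.
Ligands are named alphabetically: ammine before fluoro.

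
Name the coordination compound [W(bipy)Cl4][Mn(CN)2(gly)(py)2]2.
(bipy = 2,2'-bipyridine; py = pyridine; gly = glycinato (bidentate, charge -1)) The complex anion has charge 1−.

(2,2'-bipyridine)tetrachlorotungsten(VI) dicyano(glycinato)bis(pyridine)manganate(II)

Both ions are complex: the cation is named first with the plain metal name, the anion second with the -ate form; each ion's ligands are alphabetised independently.
The complex anion is given as 1−; its ligand charges sum to -3, so Mn = +2.
With 2 anions per cation, the cation must be 2×1 = 2+.
Cation: ligand charges sum to -4; for the ion to be 2+, W = +6.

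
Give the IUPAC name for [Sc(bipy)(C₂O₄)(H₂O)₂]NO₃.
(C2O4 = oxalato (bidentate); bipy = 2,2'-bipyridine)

diaqua(2,2'-bipyridine)oxalatoscandium(III) nitrate

The 1 nitrate counter-ion carries a total charge of -1, so each complex ion is 1+.
Ligand charges: 1×oxalato (-2 each), 2×aqua (neutral), 1×2,2'-bipyridine (neutral); total -2. So Sc + (-2) = 1+, giving Sc = +3.
Ligands are named alphabetically: aqua before bipyridine before oxalato.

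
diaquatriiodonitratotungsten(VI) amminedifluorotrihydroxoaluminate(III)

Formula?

[W(H2O)2I3(NO3)][AlF2(NH3)(OH)3]

Cation [W…]: ligand charges -4, W(VI) ⇒ ion charge 2+.
Anion [Al…]: ligand charges -5, Al(III) ⇒ ion charge 2−.
One 2+ cation balances one 2− anion.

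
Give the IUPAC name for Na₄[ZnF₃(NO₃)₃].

The 4 sodium counter-ions carry a total charge of +4, so each complex ion is 4−.
Ligand charges: 3×nitrato (-1 each), 3×fluoro (-1 each); total -6. So Zn + (-6) = 4−, giving Zn = +2.
Ligands are named alphabetically: fluoro before nitrato.
The complex ion is anionic, so zinc takes the -ate form zincate(II).

sodium trifluorotrinitratozincate(II)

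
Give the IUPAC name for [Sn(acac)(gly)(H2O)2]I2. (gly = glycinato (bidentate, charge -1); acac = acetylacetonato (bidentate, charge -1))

The 2 iodide counter-ions carry a total charge of -2, so each complex ion is 2+.
Ligand charges: 1×glycinato (-1 each), 1×acetylacetonato (-1 each), 2×aqua (neutral); total -2. So Sn + (-2) = 2+, giving Sn = +4.
Ligands are named alphabetically: acetylacetonato before aqua before glycinato.

(acetylacetonato)diaqua(glycinato)tin(IV) iodide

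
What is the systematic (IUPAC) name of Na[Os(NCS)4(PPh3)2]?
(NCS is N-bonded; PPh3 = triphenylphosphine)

sodium tetraisothiocyanatobis(triphenylphosphine)osmate(III)

The 1 sodium counter-ion carries a total charge of +1, so each complex ion is 1−.
Ligand charges: 4×isothiocyanato (-1 each), 2×triphenylphosphine (neutral); total -4. So Os + (-4) = 1−, giving Os = +3.
The complex ion is anionic, so osmium takes the -ate form osmate(III).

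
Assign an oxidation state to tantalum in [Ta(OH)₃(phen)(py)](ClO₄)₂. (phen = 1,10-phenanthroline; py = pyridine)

2 perchlorate outside the brackets (-1 each) → the complex ion is 2+.
Ligand charges: 3×OH = -3; 1×phen neutral; 1×py neutral; sum -3.
Ta + (-3) = 2+ ⇒ Ta is +5.

+5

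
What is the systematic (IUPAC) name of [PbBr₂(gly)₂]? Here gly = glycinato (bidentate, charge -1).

dibromobis(glycinato)lead(IV)

There is no counter-ion, so the complex is neutral overall.
Ligand charges: 2×bromo (-1 each), 2×glycinato (-1 each); total -4. So Pb + (-4) = 0, giving Pb = +4.
Ligands are named alphabetically: bromo before glycinato.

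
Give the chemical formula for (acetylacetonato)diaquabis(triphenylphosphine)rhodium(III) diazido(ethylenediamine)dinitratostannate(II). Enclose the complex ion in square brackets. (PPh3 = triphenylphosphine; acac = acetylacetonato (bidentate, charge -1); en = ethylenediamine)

Cation [Rh…]: ligand charges -1, Rh(III) ⇒ ion charge 2+.
Anion [Sn…]: ligand charges -4, Sn(II) ⇒ ion charge 2−.
One 2+ cation balances one 2− anion.

[Rh(acac)(H2O)2(PPh3)2][Sn(en)(N3)2(NO3)2]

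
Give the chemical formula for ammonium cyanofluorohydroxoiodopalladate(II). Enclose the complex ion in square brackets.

(NH4)2[Pd(CN)FI(OH)]

Ligands: 1 fluoro (F, -1), 1 cyano (CN, -1), 1 iodo (I, -1), 1 hydroxo (OH, -1). Ligand charge sum = -4.
With Pd in oxidation state +2, the complex ion is [Pd...]^2−.
Charge balance with ammonium (+1) requires 1 complex ion per 2 ammonium.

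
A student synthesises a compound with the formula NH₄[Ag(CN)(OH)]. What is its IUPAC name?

ammonium cyanohydroxoargentate(I)

The 1 ammonium counter-ion carries a total charge of +1, so each complex ion is 1−.
Ligand charges: 1×hydroxo (-1 each), 1×cyano (-1 each); total -2. So Ag + (-2) = 1−, giving Ag = +1.
Ligands are named alphabetically: cyano before hydroxo.
The complex ion is anionic, so silver takes the -ate form argentate(I).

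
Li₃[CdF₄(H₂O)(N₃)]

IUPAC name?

lithium aquaazidotetrafluorocadmate(II)

The 3 lithium counter-ions carry a total charge of +3, so each complex ion is 3−.
Ligand charges: 1×aqua (neutral), 1×azido (-1 each), 4×fluoro (-1 each); total -5. So Cd + (-5) = 3−, giving Cd = +2.
Ligands are named alphabetically: aqua before azido before fluoro.
The complex ion is anionic, so cadmium takes the -ate form cadmate(II).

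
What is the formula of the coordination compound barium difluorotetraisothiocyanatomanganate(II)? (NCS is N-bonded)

Ba2[MnF2(NCS)4]

Ligands: 2 fluoro (F, -1), 4 isothiocyanato (NCS, -1). Ligand charge sum = -6.
With Mn in oxidation state +2, the complex ion is [Mn...]^4−.
Charge balance with barium (+2) requires 1 complex ion per 2 barium.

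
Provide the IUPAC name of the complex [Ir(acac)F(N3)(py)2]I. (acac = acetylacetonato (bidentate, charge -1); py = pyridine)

(acetylacetonato)azidofluorobis(pyridine)iridium(IV) iodide

The 1 iodide counter-ion carries a total charge of -1, so each complex ion is 1+.
Ligand charges: 1×acetylacetonato (-1 each), 1×fluoro (-1 each), 2×pyridine (neutral), 1×azido (-1 each); total -3. So Ir + (-3) = 1+, giving Ir = +4.
Ligands are named alphabetically: acetylacetonato before azido before fluoro before pyridine.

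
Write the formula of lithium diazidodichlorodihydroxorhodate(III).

Li3[RhCl2(N3)2(OH)2]

Ligands: 2 hydroxo (OH, -1), 2 azido (N3, -1), 2 chloro (Cl, -1). Ligand charge sum = -6.
With Rh in oxidation state +3, the complex ion is [Rh...]^3−.
Charge balance with lithium (+1) requires 1 complex ion per 3 lithium.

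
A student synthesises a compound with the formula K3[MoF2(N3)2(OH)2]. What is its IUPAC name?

The 3 potassium counter-ions carry a total charge of +3, so each complex ion is 3−.
Ligand charges: 2×azido (-1 each), 2×fluoro (-1 each), 2×hydroxo (-1 each); total -6. So Mo + (-6) = 3−, giving Mo = +3.
Ligands are named alphabetically: azido before fluoro before hydroxo.
The complex ion is anionic, so molybdenum takes the -ate form molybdate(III).

potassium diazidodifluorodihydroxomolybdate(III)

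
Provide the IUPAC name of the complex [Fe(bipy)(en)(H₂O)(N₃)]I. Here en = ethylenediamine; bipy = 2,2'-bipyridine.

aquaazido(2,2'-bipyridine)(ethylenediamine)iron(II) iodide

The 1 iodide counter-ion carries a total charge of -1, so each complex ion is 1+.
Ligand charges: 1×azido (-1 each), 1×ethylenediamine (neutral), 1×aqua (neutral), 1×2,2'-bipyridine (neutral); total -1. So Fe + (-1) = 1+, giving Fe = +2.
Ligands are named alphabetically: aqua before azido before bipyridine before ethylenediamine.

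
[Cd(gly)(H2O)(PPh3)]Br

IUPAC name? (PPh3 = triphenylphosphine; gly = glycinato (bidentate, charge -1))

The 1 bromide counter-ion carries a total charge of -1, so each complex ion is 1+.
Ligand charges: 1×triphenylphosphine (neutral), 1×glycinato (-1 each), 1×aqua (neutral); total -1. So Cd + (-1) = 1+, giving Cd = +2.
Ligands are named alphabetically: aqua before glycinato before triphenylphosphine.

aqua(glycinato)(triphenylphosphine)cadmium(II) bromide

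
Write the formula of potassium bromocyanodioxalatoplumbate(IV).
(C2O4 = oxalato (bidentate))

K2[PbBr(C2O4)2(CN)]

Ligands: 2 oxalato (C2O4, -2), 1 bromo (Br, -1), 1 cyano (CN, -1). Ligand charge sum = -6.
With Pb in oxidation state +4, the complex ion is [Pb...]^2−.
Charge balance with potassium (+1) requires 1 complex ion per 2 potassium.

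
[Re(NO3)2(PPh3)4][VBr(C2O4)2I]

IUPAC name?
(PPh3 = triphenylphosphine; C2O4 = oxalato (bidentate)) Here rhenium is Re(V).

dinitratotetrakis(triphenylphosphine)rhenium(V) bromoiododioxalatovanadate(III)

Both ions are complex: the cation is named first with the plain metal name, the anion second with the -ate form; each ion's ligands are alphabetised independently.
Re is given as +5; the cation's ligand charges sum to -2, so the complex cation is 3+.
A 1:1 salt means the anion carries the equal and opposite charge, 3−.
Anion: ligand charges sum to -6; for the ion to be 3−, V = +3.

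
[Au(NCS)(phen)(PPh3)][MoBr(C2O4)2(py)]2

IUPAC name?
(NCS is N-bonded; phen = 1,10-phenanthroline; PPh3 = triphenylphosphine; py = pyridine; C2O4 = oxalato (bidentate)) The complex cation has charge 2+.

Both ions are complex: the cation is named first with the plain metal name, the anion second with the -ate form; each ion's ligands are alphabetised independently.
The complex cation is given as 2+; its ligand charges sum to -1, so Au = +3.
With 2 anions per cation, each anion must be 2/2 = 1−.
Anion: ligand charges sum to -5; for the ion to be 1−, Mo = +4.

isothiocyanato(1,10-phenanthroline)(triphenylphosphine)gold(III) bromodioxalato(pyridine)molybdate(IV)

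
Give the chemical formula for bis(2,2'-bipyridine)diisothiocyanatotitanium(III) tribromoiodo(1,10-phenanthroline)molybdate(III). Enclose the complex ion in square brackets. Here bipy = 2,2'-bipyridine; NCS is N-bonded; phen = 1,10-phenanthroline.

[Ti(bipy)2(NCS)2][MoBr3I(phen)]

Cation [Ti…]: ligand charges -2, Ti(III) ⇒ ion charge 1+.
Anion [Mo…]: ligand charges -4, Mo(III) ⇒ ion charge 1−.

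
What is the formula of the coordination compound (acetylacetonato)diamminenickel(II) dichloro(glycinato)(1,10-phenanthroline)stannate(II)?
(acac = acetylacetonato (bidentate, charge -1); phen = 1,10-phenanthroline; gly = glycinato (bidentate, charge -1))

Cation [Ni…]: ligand charges -1, Ni(II) ⇒ ion charge 1+.
Anion [Sn…]: ligand charges -3, Sn(II) ⇒ ion charge 1−.

[Ni(acac)(NH3)2][SnCl2(gly)(phen)]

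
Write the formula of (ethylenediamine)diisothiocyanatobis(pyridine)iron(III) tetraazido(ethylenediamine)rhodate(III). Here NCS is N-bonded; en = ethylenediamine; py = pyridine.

[Fe(en)(NCS)2(py)2][Rh(en)(N3)4]

Cation [Fe…]: ligand charges -2, Fe(III) ⇒ ion charge 1+.
Anion [Rh…]: ligand charges -4, Rh(III) ⇒ ion charge 1−.
One 1+ cation balances one 1− anion.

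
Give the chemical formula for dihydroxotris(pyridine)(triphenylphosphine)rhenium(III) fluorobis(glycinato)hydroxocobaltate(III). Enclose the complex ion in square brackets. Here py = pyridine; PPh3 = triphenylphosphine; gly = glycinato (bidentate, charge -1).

Cation [Re…]: ligand charges -2, Re(III) ⇒ ion charge 1+.
Anion [Co…]: ligand charges -4, Co(III) ⇒ ion charge 1−.
One 1+ cation balances one 1− anion.

[Re(OH)2(PPh3)(py)3][CoF(gly)2(OH)]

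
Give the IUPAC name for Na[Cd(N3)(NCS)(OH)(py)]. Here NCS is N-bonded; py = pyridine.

sodium azidohydroxoisothiocyanato(pyridine)cadmate(II)

The 1 sodium counter-ion carries a total charge of +1, so each complex ion is 1−.
Ligand charges: 1×hydroxo (-1 each), 1×isothiocyanato (-1 each), 1×pyridine (neutral), 1×azido (-1 each); total -3. So Cd + (-3) = 1−, giving Cd = +2.
Ligands are named alphabetically: azido before hydroxo before isothiocyanato before pyridine.
The complex ion is anionic, so cadmium takes the -ate form cadmate(II).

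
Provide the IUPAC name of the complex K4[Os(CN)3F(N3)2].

The 4 potassium counter-ions carry a total charge of +4, so each complex ion is 4−.
Ligand charges: 1×fluoro (-1 each), 3×cyano (-1 each), 2×azido (-1 each); total -6. So Os + (-6) = 4−, giving Os = +2.
Ligands are named alphabetically: azido before cyano before fluoro.
The complex ion is anionic, so osmium takes the -ate form osmate(II).

potassium diazidotricyanofluoroosmate(II)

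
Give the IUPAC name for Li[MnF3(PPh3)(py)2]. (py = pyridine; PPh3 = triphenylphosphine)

lithium trifluorobis(pyridine)(triphenylphosphine)manganate(II)

The 1 lithium counter-ion carries a total charge of +1, so each complex ion is 1−.
Ligand charges: 2×pyridine (neutral), 3×fluoro (-1 each), 1×triphenylphosphine (neutral); total -3. So Mn + (-3) = 1−, giving Mn = +2.
Ligands are named alphabetically: fluoro before pyridine before triphenylphosphine.
The complex ion is anionic, so manganese takes the -ate form manganate(II).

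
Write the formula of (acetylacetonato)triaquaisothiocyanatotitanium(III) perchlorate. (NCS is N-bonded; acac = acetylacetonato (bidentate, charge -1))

Ligands: 1 isothiocyanato (NCS, -1), 3 aqua (H2O, neutral), 1 acetylacetonato (acac, -1). Ligand charge sum = -2.
With Ti in oxidation state +3, the complex ion is [Ti...]^1+.
Charge balance with perchlorate (-1) requires 1 complex ion per 1 perchlorate.

[Ti(acac)(H2O)3(NCS)]ClO4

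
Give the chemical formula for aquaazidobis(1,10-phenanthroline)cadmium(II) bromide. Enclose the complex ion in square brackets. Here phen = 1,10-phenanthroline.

[Cd(H2O)(N3)(phen)2]Br

Ligands: 1 azido (N3, -1), 2 1,10-phenanthroline (phen, neutral), 1 aqua (H2O, neutral). Ligand charge sum = -1.
With Cd in oxidation state +2, the complex ion is [Cd...]^1+.
Charge balance with bromide (-1) requires 1 complex ion per 1 bromide.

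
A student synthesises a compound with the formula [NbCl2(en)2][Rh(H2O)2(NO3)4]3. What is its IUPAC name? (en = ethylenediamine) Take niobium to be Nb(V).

dichlorobis(ethylenediamine)niobium(V) diaquatetranitratorhodate(III)

Both ions are complex: the cation is named first with the plain metal name, the anion second with the -ate form; each ion's ligands are alphabetised independently.
Nb is given as +5; the cation's ligand charges sum to -2, so the complex cation is 3+.
With 3 anions per cation, each anion must be 3/3 = 1−.
Anion: ligand charges sum to -4; for the ion to be 1−, Rh = +3.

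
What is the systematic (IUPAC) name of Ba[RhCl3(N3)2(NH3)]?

barium amminediazidotrichlororhodate(III)

The 1 barium counter-ion carries a total charge of +2, so each complex ion is 2−.
Ligand charges: 1×ammine (neutral), 3×chloro (-1 each), 2×azido (-1 each); total -5. So Rh + (-5) = 2−, giving Rh = +3.
Ligands are named alphabetically: ammine before azido before chloro.
The complex ion is anionic, so rhodium takes the -ate form rhodate(III).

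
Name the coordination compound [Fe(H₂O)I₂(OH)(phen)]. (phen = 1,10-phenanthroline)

aquahydroxodiiodo(1,10-phenanthroline)iron(III)

There is no counter-ion, so the complex is neutral overall.
Ligand charges: 2×iodo (-1 each), 1×1,10-phenanthroline (neutral), 1×aqua (neutral), 1×hydroxo (-1 each); total -3. So Fe + (-3) = 0, giving Fe = +3.
Ligands are named alphabetically: aqua before hydroxo before iodo before phenanthroline.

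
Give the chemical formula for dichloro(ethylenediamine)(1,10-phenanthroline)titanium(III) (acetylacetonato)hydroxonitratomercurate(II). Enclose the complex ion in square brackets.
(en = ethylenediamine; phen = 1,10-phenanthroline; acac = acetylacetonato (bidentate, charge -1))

Cation [Ti…]: ligand charges -2, Ti(III) ⇒ ion charge 1+.
Anion [Hg…]: ligand charges -3, Hg(II) ⇒ ion charge 1−.

[TiCl2(en)(phen)][Hg(acac)(NO3)(OH)]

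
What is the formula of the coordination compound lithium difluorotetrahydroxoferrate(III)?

Li3[FeF2(OH)4]

Ligands: 4 hydroxo (OH, -1), 2 fluoro (F, -1). Ligand charge sum = -6.
Charge balance with lithium (+1) requires 1 complex ion per 3 lithium.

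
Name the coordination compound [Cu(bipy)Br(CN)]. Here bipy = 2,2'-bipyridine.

(2,2'-bipyridine)bromocyanocopper(II)

There is no counter-ion, so the complex is neutral overall.
Ligand charges: 1×bromo (-1 each), 1×2,2'-bipyridine (neutral), 1×cyano (-1 each); total -2. So Cu + (-2) = 0, giving Cu = +2.
Ligands are named alphabetically: bipyridine before bromo before cyano.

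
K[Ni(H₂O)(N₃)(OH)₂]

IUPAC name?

potassium aquaazidodihydroxonickelate(II)

The 1 potassium counter-ion carries a total charge of +1, so each complex ion is 1−.
Ligand charges: 2×hydroxo (-1 each), 1×azido (-1 each), 1×aqua (neutral); total -3. So Ni + (-3) = 1−, giving Ni = +2.
Ligands are named alphabetically: aqua before azido before hydroxo.
The complex ion is anionic, so nickel takes the -ate form nickelate(II).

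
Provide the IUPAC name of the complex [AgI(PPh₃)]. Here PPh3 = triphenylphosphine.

iodo(triphenylphosphine)silver(I)

There is no counter-ion, so the complex is neutral overall.
Ligand charges: 1×triphenylphosphine (neutral), 1×iodo (-1 each); total -1. So Ag + (-1) = 0, giving Ag = +1.
Ligands are named alphabetically: iodo before triphenylphosphine.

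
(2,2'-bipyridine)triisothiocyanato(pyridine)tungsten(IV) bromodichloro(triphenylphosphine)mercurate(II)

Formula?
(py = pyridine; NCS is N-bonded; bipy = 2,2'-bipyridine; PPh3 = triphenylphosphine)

Cation [W…]: ligand charges -3, W(IV) ⇒ ion charge 1+.
Anion [Hg…]: ligand charges -3, Hg(II) ⇒ ion charge 1−.
One 1+ cation balances one 1− anion.

[W(bipy)(NCS)3(py)][HgBrCl2(PPh3)]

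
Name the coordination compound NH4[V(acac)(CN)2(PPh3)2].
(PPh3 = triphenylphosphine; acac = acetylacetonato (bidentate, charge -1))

ammonium (acetylacetonato)dicyanobis(triphenylphosphine)vanadate(II)

The 1 ammonium counter-ion carries a total charge of +1, so each complex ion is 1−.
Ligand charges: 2×triphenylphosphine (neutral), 2×cyano (-1 each), 1×acetylacetonato (-1 each); total -3. So V + (-3) = 1−, giving V = +2.
The complex ion is anionic, so vanadium takes the -ate form vanadate(II).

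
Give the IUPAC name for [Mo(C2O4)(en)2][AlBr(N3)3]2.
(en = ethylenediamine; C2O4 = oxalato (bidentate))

bis(ethylenediamine)oxalatomolybdenum(IV) triazidobromoaluminate(III)

Both ions are complex: the cation is named first with the plain metal name, the anion second with the -ate form; each ion's ligands are alphabetised independently.
Aluminium is always +3 in its complexes; the anion's ligand charges sum to -4, so the complex anion is 1−.
With 2 anions per cation, the cation must be 2×1 = 2+.
Cation: ligand charges sum to -2; for the ion to be 2+, Mo = +4.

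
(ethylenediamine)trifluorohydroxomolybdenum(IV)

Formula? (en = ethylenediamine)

[Mo(en)F3(OH)]

Ligands: 3 fluoro (F, -1), 1 hydroxo (OH, -1), 1 ethylenediamine (en, neutral). Ligand charge sum = -4.
With Mo in oxidation state +4, the complex ion is [Mo...].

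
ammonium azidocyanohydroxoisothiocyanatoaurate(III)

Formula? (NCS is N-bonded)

NH4[Au(CN)(N3)(NCS)(OH)]

Ligands: 1 azido (N3, -1), 1 hydroxo (OH, -1), 1 isothiocyanato (NCS, -1), 1 cyano (CN, -1). Ligand charge sum = -4.
With Au in oxidation state +3, the complex ion is [Au...]^1−.
Charge balance with ammonium (+1) requires 1 complex ion per 1 ammonium.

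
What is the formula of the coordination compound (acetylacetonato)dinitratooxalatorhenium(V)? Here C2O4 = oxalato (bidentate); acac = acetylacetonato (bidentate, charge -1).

Ligands: 1 oxalato (C2O4, -2), 1 acetylacetonato (acac, -1), 2 nitrato (NO3, -1). Ligand charge sum = -5.
With Re in oxidation state +5, the complex ion is [Re...].

[Re(acac)(C2O4)(NO3)2]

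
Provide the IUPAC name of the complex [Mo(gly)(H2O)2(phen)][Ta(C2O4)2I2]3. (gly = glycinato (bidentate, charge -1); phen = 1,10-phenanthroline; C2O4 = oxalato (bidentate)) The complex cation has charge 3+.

Both ions are complex: the cation is named first with the plain metal name, the anion second with the -ate form; each ion's ligands are alphabetised independently.
The complex cation is given as 3+; its ligand charges sum to -1, so Mo = +4.
With 3 anions per cation, each anion must be 3/3 = 1−.
Anion: ligand charges sum to -6; for the ion to be 1−, Ta = +5.

diaqua(glycinato)(1,10-phenanthroline)molybdenum(IV) diiododioxalatotantalate(V)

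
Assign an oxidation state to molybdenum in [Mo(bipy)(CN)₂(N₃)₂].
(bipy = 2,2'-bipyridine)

No counter-ion: the bracketed complex is neutral.
Ligand charges: 1×bipy neutral; 2×CN = -2; 2×N3 = -2; sum -4.
Mo + (-4) = 0 ⇒ Mo is +4.

+4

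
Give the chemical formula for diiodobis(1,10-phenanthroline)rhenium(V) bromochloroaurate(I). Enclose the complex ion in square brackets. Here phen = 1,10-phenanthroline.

[ReI2(phen)2][AuBrCl]3

Cation [Re…]: ligand charges -2, Re(V) ⇒ ion charge 3+.
Anion [Au…]: ligand charges -2, Au(I) ⇒ ion charge 1−.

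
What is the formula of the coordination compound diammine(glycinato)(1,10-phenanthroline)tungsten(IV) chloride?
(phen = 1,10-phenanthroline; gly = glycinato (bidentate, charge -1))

Ligands: 2 ammine (NH3, neutral), 1 1,10-phenanthroline (phen, neutral), 1 glycinato (gly, -1). Ligand charge sum = -1.
With W in oxidation state +4, the complex ion is [W...]^3+.
Charge balance with chloride (-1) requires 1 complex ion per 3 chloride.

[W(gly)(NH3)2(phen)]Cl3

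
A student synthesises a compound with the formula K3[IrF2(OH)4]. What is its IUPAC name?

potassium difluorotetrahydroxoiridate(III)

The 3 potassium counter-ions carry a total charge of +3, so each complex ion is 3−.
Ligand charges: 2×fluoro (-1 each), 4×hydroxo (-1 each); total -6. So Ir + (-6) = 3−, giving Ir = +3.
Ligands are named alphabetically: fluoro before hydroxo.
The complex ion is anionic, so iridium takes the -ate form iridate(III).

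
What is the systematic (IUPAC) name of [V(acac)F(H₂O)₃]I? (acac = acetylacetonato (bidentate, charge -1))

(acetylacetonato)triaquafluorovanadium(III) iodide

The 1 iodide counter-ion carries a total charge of -1, so each complex ion is 1+.
Ligand charges: 3×aqua (neutral), 1×acetylacetonato (-1 each), 1×fluoro (-1 each); total -2. So V + (-2) = 1+, giving V = +3.
Ligands are named alphabetically: acetylacetonato before aqua before fluoro.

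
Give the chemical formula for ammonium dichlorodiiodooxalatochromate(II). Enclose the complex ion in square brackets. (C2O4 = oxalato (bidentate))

Ligands: 2 chloro (Cl, -1), 1 oxalato (C2O4, -2), 2 iodo (I, -1). Ligand charge sum = -6.
With Cr in oxidation state +2, the complex ion is [Cr...]^4−.
Charge balance with ammonium (+1) requires 1 complex ion per 4 ammonium.

(NH4)4[Cr(C2O4)Cl2I2]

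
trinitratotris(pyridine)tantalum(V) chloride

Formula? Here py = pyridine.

[Ta(NO3)3(py)3]Cl2

Ligands: 3 nitrato (NO3, -1), 3 pyridine (py, neutral). Ligand charge sum = -3.
Charge balance with chloride (-1) requires 1 complex ion per 2 chloride.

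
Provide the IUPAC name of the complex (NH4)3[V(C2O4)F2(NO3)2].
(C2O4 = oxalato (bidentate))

The 3 ammonium counter-ions carry a total charge of +3, so each complex ion is 3−.
Ligand charges: 2×nitrato (-1 each), 1×oxalato (-2 each), 2×fluoro (-1 each); total -6. So V + (-6) = 3−, giving V = +3.
Ligands are named alphabetically: fluoro before nitrato before oxalato.
The complex ion is anionic, so vanadium takes the -ate form vanadate(III).

ammonium difluorodinitratooxalatovanadate(III)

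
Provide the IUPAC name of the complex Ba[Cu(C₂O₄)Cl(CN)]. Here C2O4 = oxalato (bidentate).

The 1 barium counter-ion carries a total charge of +2, so each complex ion is 2−.
Ligand charges: 1×chloro (-1 each), 1×oxalato (-2 each), 1×cyano (-1 each); total -4. So Cu + (-4) = 2−, giving Cu = +2.
The complex ion is anionic, so copper takes the -ate form cuprate(II).

barium chlorocyanooxalatocuprate(II)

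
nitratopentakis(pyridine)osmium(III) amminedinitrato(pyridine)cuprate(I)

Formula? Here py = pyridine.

[Os(NO3)(py)5][Cu(NH3)(NO3)2(py)]2

Cation [Os…]: ligand charges -1, Os(III) ⇒ ion charge 2+.
Anion [Cu…]: ligand charges -2, Cu(I) ⇒ ion charge 1−.
One 2+ cation requires 2 of the 1− anion.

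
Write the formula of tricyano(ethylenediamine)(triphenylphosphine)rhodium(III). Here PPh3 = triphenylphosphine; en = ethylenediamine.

Ligands: 1 triphenylphosphine (PPh3, neutral), 3 cyano (CN, -1), 1 ethylenediamine (en, neutral). Ligand charge sum = -3.
With Rh in oxidation state +3, the complex ion is [Rh...].

[Rh(CN)3(en)(PPh3)]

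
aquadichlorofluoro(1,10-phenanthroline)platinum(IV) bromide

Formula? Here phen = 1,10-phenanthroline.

Ligands: 1 1,10-phenanthroline (phen, neutral), 2 chloro (Cl, -1), 1 fluoro (F, -1), 1 aqua (H2O, neutral). Ligand charge sum = -3.
With Pt in oxidation state +4, the complex ion is [Pt...]^1+.
Charge balance with bromide (-1) requires 1 complex ion per 1 bromide.

[PtCl2F(H2O)(phen)]Br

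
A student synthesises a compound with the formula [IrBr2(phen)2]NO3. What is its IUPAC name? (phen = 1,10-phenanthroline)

dibromobis(1,10-phenanthroline)iridium(III) nitrate

The 1 nitrate counter-ion carries a total charge of -1, so each complex ion is 1+.
Ligand charges: 2×bromo (-1 each), 2×1,10-phenanthroline (neutral); total -2. So Ir + (-2) = 1+, giving Ir = +3.
Ligands are named alphabetically: bromo before phenanthroline.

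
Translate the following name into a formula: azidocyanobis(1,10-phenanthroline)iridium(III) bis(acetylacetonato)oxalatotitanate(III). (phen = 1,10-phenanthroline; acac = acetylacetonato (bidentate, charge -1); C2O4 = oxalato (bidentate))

Cation [Ir…]: ligand charges -2, Ir(III) ⇒ ion charge 1+.
Anion [Ti…]: ligand charges -4, Ti(III) ⇒ ion charge 1−.

[Ir(CN)(N3)(phen)2][Ti(acac)2(C2O4)]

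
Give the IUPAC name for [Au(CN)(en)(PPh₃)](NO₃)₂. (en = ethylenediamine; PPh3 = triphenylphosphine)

The 2 nitrate counter-ions carry a total charge of -2, so each complex ion is 2+.
Ligand charges: 1×ethylenediamine (neutral), 1×cyano (-1 each), 1×triphenylphosphine (neutral); total -1. So Au + (-1) = 2+, giving Au = +3.
Ligands are named alphabetically: cyano before ethylenediamine before triphenylphosphine.

cyano(ethylenediamine)(triphenylphosphine)gold(III) nitrate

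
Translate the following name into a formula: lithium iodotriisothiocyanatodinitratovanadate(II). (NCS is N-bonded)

Ligands: 1 iodo (I, -1), 2 nitrato (NO3, -1), 3 isothiocyanato (NCS, -1). Ligand charge sum = -6.
With V in oxidation state +2, the complex ion is [V...]^4−.
Charge balance with lithium (+1) requires 1 complex ion per 4 lithium.

Li4[VI(NCS)3(NO3)2]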